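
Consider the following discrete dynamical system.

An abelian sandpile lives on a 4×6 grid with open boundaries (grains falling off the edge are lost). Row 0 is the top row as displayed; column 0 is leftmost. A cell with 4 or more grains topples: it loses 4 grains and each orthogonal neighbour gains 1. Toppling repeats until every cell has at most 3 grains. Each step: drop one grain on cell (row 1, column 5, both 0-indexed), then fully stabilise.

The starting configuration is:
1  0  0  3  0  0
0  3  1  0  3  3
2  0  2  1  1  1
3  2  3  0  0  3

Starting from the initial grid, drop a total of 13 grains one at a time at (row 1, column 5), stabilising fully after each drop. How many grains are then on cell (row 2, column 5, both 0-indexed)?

2

t=0: 1  0  0  3  0  0
0  3  1  0  3  3
2  0  2  1  1  1
3  2  3  0  0  3
t=1: 1  0  0  3  1  1
0  3  1  1  0  1
2  0  2  1  2  2
3  2  3  0  0  3
t=2: 1  0  0  3  1  1
0  3  1  1  0  2
2  0  2  1  2  2
3  2  3  0  0  3
t=3: 1  0  0  3  1  1
0  3  1  1  0  3
2  0  2  1  2  2
3  2  3  0  0  3
t=4: 1  0  0  3  1  2
0  3  1  1  1  0
2  0  2  1  2  3
3  2  3  0  0  3
t=5: 1  0  0  3  1  2
0  3  1  1  1  1
2  0  2  1  2  3
3  2  3  0  0  3
t=6: 1  0  0  3  1  2
0  3  1  1  1  2
2  0  2  1  2  3
3  2  3  0  0  3
t=7: 1  0  0  3  1  2
0  3  1  1  1  3
2  0  2  1  2  3
3  2  3  0  0  3
t=8: 1  0  0  3  1  3
0  3  1  1  2  1
2  0  2  1  3  1
3  2  3  0  1  0
t=9: 1  0  0  3  1  3
0  3  1  1  2  2
2  0  2  1  3  1
3  2  3  0  1  0
t=10: 1  0  0  3  1  3
0  3  1  1  2  3
2  0  2  1  3  1
3  2  3  0  1  0
t=11: 1  0  0  3  2  0
0  3  1  1  3  1
2  0  2  1  3  2
3  2  3  0  1  0
t=12: 1  0  0  3  2  0
0  3  1  1  3  2
2  0  2  1  3  2
3  2  3  0  1  0
t=13: 1  0  0  3  2  0
0  3  1  1  3  3
2  0  2  1  3  2
3  2  3  0  1  0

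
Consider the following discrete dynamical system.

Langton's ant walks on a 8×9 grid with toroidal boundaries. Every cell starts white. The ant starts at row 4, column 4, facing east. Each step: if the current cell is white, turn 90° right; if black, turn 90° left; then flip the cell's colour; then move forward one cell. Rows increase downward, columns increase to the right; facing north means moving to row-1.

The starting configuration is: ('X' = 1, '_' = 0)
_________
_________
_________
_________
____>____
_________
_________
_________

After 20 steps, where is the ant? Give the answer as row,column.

2,2

0) _________
_________
_________
_________
____>____
_________
_________
_________
1) _________
_________
_________
_________
____X____
____v____
_________
_________
2) _________
_________
_________
_________
____X____
___<X____
_________
_________
3) _________
_________
_________
_________
___^X____
___XX____
_________
_________
4) _________
_________
_________
_________
___X>____
___XX____
_________
_________
5) _________
_________
_________
____^____
___X_____
___XX____
_________
_________
6) _________
_________
_________
____X>___
___X_____
___XX____
_________
_________
7) _________
_________
_________
____XX___
___X_v___
___XX____
_________
_________
8) _________
_________
_________
____XX___
___X<X___
___XX____
_________
_________
9) _________
_________
_________
____^X___
___XXX___
___XX____
_________
_________
10) _________
_________
_________
___<_X___
___XXX___
___XX____
_________
_________
11) _________
_________
___^_____
___X_X___
___XXX___
___XX____
_________
_________
12) _________
_________
___X>____
___X_X___
___XXX___
___XX____
_________
_________
13) _________
_________
___XX____
___XvX___
___XXX___
___XX____
_________
_________
14) _________
_________
___XX____
___<XX___
___XXX___
___XX____
_________
_________
15) _________
_________
___XX____
____XX___
___vXX___
___XX____
_________
_________
16) _________
_________
___XX____
____XX___
____>X___
___XX____
_________
_________
17) _________
_________
___XX____
____^X___
_____X___
___XX____
_________
_________
18) _________
_________
___XX____
___<_X___
_____X___
___XX____
_________
_________
19) _________
_________
___^X____
___X_X___
_____X___
___XX____
_________
_________
20) _________
_________
__<_X____
___X_X___
_____X___
___XX____
_________
_________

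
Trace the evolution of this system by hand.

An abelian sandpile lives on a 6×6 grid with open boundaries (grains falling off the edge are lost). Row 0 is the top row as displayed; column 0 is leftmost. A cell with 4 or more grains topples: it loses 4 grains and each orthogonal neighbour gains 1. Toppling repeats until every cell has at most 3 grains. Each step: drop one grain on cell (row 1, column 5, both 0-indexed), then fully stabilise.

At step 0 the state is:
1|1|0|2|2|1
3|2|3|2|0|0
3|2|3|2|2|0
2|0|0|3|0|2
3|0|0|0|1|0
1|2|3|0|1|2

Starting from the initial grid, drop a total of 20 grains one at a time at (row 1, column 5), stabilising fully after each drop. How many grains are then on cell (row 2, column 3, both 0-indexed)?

k=0  1|1|0|2|2|1
3|2|3|2|0|0
3|2|3|2|2|0
2|0|0|3|0|2
3|0|0|0|1|0
1|2|3|0|1|2
k=1  1|1|0|2|2|1
3|2|3|2|0|1
3|2|3|2|2|0
2|0|0|3|0|2
3|0|0|0|1|0
1|2|3|0|1|2
k=2  1|1|0|2|2|1
3|2|3|2|0|2
3|2|3|2|2|0
2|0|0|3|0|2
3|0|0|0|1|0
1|2|3|0|1|2
k=3  1|1|0|2|2|1
3|2|3|2|0|3
3|2|3|2|2|0
2|0|0|3|0|2
3|0|0|0|1|0
1|2|3|0|1|2
k=4  1|1|0|2|2|2
3|2|3|2|1|0
3|2|3|2|2|1
2|0|0|3|0|2
3|0|0|0|1|0
1|2|3|0|1|2
k=5  1|1|0|2|2|2
3|2|3|2|1|1
3|2|3|2|2|1
2|0|0|3|0|2
3|0|0|0|1|0
1|2|3|0|1|2
k=6  1|1|0|2|2|2
3|2|3|2|1|2
3|2|3|2|2|1
2|0|0|3|0|2
3|0|0|0|1|0
1|2|3|0|1|2
k=7  1|1|0|2|2|2
3|2|3|2|1|3
3|2|3|2|2|1
2|0|0|3|0|2
3|0|0|0|1|0
1|2|3|0|1|2
k=8  1|1|0|2|2|3
3|2|3|2|2|0
3|2|3|2|2|2
2|0|0|3|0|2
3|0|0|0|1|0
1|2|3|0|1|2
k=9  1|1|0|2|2|3
3|2|3|2|2|1
3|2|3|2|2|2
2|0|0|3|0|2
3|0|0|0|1|0
1|2|3|0|1|2
k=10  1|1|0|2|2|3
3|2|3|2|2|2
3|2|3|2|2|2
2|0|0|3|0|2
3|0|0|0|1|0
1|2|3|0|1|2
k=11  1|1|0|2|2|3
3|2|3|2|2|3
3|2|3|2|2|2
2|0|0|3|0|2
3|0|0|0|1|0
1|2|3|0|1|2
k=12  1|1|0|2|3|0
3|2|3|2|3|1
3|2|3|2|2|3
2|0|0|3|0|2
3|0|0|0|1|0
1|2|3|0|1|2
k=13  1|1|0|2|3|0
3|2|3|2|3|2
3|2|3|2|2|3
2|0|0|3|0|2
3|0|0|0|1|0
1|2|3|0|1|2
k=14  1|1|0|2|3|0
3|2|3|2|3|3
3|2|3|2|2|3
2|0|0|3|0|2
3|0|0|0|1|0
1|2|3|0|1|2
k=15  1|1|0|3|0|2
3|2|3|3|2|2
3|2|3|3|0|1
2|0|0|3|1|3
3|0|0|0|1|0
1|2|3|0|1|2
k=16  1|1|0|3|0|2
3|2|3|3|2|3
3|2|3|3|0|1
2|0|0|3|1|3
3|0|0|0|1|0
1|2|3|0|1|2
k=17  1|1|0|3|0|3
3|2|3|3|3|0
3|2|3|3|0|2
2|0|0|3|1|3
3|0|0|0|1|0
1|2|3|0|1|2
k=18  1|1|0|3|0|3
3|2|3|3|3|1
3|2|3|3|0|2
2|0|0|3|1|3
3|0|0|0|1|0
1|2|3|0|1|2
k=19  1|1|0|3|0|3
3|2|3|3|3|2
3|2|3|3|0|2
2|0|0|3|1|3
3|0|0|0|1|0
1|2|3|0|1|2
k=20  1|1|0|3|0|3
3|2|3|3|3|3
3|2|3|3|0|2
2|0|0|3|1|3
3|0|0|0|1|0
1|2|3|0|1|2

3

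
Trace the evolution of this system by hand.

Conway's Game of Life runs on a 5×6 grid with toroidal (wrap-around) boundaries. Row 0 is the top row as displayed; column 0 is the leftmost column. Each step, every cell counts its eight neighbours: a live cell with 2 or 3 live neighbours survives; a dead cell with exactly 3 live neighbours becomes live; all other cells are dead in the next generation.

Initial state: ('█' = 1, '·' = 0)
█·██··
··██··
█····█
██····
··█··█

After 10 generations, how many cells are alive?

2

gen 0: █·██··
··██··
█····█
██····
··█··█
gen 1: ····█·
█·████
█·█··█
·█····
··██·█
gen 2: ██····
█·█···
··█···
·█·███
··███·
gen 3: █····█
█·█···
█·█·██
·█···█
······
gen 4: ██···█
···██·
··███·
·█··██
·····█
gen 5: █····█
██····
··█···
█·█··█
·█····
gen 6: ·····█
██···█
··█··█
█·█···
·█····
gen 7: ·█···█
·█··██
··█··█
█·█···
██····
gen 8: ·██·██
·██·██
··████
█·█··█
··█··█
gen 9: ······
······
······
█·█···
··█···
gen 10: ······
······
······
·█····
·█····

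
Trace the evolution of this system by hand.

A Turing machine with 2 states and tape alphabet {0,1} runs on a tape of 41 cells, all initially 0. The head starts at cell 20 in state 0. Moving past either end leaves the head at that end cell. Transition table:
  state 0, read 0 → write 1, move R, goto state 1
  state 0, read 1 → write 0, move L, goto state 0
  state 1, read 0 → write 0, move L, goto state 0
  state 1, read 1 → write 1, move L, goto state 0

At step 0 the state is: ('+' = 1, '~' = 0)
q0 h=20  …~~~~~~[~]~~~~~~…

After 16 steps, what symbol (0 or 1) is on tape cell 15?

0) q0 h=20  …~~~~~~[~]~~~~~~…
1) q1 h=21  …~~~~~+[~]~~~~~~…
2) q0 h=20  …~~~~~~[+]~~~~~~…
3) q0 h=19  …~~~~~~[~]~~~~~~…
4) q1 h=20  …~~~~~+[~]~~~~~~…
5) q0 h=19  …~~~~~~[+]~~~~~~…
6) q0 h=18  …~~~~~~[~]~~~~~~…
7) q1 h=19  …~~~~~+[~]~~~~~~…
8) q0 h=18  …~~~~~~[+]~~~~~~…
9) q0 h=17  …~~~~~~[~]~~~~~~…
10) q1 h=18  …~~~~~+[~]~~~~~~…
11) q0 h=17  …~~~~~~[+]~~~~~~…
12) q0 h=16  …~~~~~~[~]~~~~~~…
13) q1 h=17  …~~~~~+[~]~~~~~~…
14) q0 h=16  …~~~~~~[+]~~~~~~…
15) q0 h=15  …~~~~~~[~]~~~~~~…
16) q1 h=16  …~~~~~+[~]~~~~~~…

1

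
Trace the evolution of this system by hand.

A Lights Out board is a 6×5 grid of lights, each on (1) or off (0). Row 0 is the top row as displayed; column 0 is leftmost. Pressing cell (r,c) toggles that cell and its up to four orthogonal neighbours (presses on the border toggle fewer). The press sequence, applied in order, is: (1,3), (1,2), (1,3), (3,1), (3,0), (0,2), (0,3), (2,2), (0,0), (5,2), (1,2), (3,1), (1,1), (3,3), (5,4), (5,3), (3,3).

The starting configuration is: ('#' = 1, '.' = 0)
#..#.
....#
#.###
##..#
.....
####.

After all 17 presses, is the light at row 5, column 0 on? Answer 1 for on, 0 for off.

1

gen 0: #..#.
....#
#.###
##..#
.....
####.
gen 1: #....
..##.
#.#.#
##..#
.....
####.
gen 2: #.#..
.#...
#...#
##..#
.....
####.
gen 3: #.##.
.####
#..##
##..#
.....
####.
gen 4: #.##.
.####
##.##
..#.#
.#...
####.
gen 5: #.##.
.####
.#.##
###.#
##...
####.
gen 6: ##...
.#.##
.#.##
###.#
##...
####.
gen 7: #####
.#..#
.#.##
###.#
##...
####.
gen 8: #####
.##.#
..#.#
##..#
##...
####.
gen 9: ..###
###.#
..#.#
##..#
##...
####.
gen 10: ..###
###.#
..#.#
##..#
###..
#....
gen 11: ...##
#..##
....#
##..#
###..
#....
gen 12: ...##
#..##
.#..#
..#.#
#.#..
#....
gen 13: .#.##
.####
....#
..#.#
#.#..
#....
gen 14: .#.##
.####
...##
...#.
#.##.
#....
gen 15: .#.##
.####
...##
...#.
#.###
#..##
gen 16: .#.##
.####
...##
...#.
#.#.#
#.#..
gen 17: .#.##
.####
....#
..#.#
#.###
#.#..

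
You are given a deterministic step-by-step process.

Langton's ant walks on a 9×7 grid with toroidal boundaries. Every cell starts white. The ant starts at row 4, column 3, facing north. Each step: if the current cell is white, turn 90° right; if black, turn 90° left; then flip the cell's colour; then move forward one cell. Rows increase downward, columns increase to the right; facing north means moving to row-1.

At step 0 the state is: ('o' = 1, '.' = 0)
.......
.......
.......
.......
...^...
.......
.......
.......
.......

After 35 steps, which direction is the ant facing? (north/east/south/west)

[0] .......
.......
.......
.......
...^...
.......
.......
.......
.......
[1] .......
.......
.......
.......
...o>..
.......
.......
.......
.......
[2] .......
.......
.......
.......
...oo..
....v..
.......
.......
.......
[3] .......
.......
.......
.......
...oo..
...<o..
.......
.......
.......
[4] .......
.......
.......
.......
...^o..
...oo..
.......
.......
.......
[5] .......
.......
.......
.......
..<.o..
...oo..
.......
.......
.......
[6] .......
.......
.......
..^....
..o.o..
...oo..
.......
.......
.......
[7] .......
.......
.......
..o>...
..o.o..
...oo..
.......
.......
.......
[8] .......
.......
.......
..oo...
..ovo..
...oo..
.......
.......
.......
[9] .......
.......
.......
..oo...
..<oo..
...oo..
.......
.......
.......
[10] .......
.......
.......
..oo...
...oo..
..voo..
.......
.......
.......
[11] .......
.......
.......
..oo...
...oo..
.<ooo..
.......
.......
.......
[12] .......
.......
.......
..oo...
.^.oo..
.oooo..
.......
.......
.......
[13] .......
.......
.......
..oo...
.o>oo..
.oooo..
.......
.......
.......
[14] .......
.......
.......
..oo...
.oooo..
.ovoo..
.......
.......
.......
[15] .......
.......
.......
..oo...
.oooo..
.o.>o..
.......
.......
.......
[16] .......
.......
.......
..oo...
.oo^o..
.o..o..
.......
.......
.......
[17] .......
.......
.......
..oo...
.o<.o..
.o..o..
.......
.......
.......
[18] .......
.......
.......
..oo...
.o..o..
.ov.o..
.......
.......
.......
[19] .......
.......
.......
..oo...
.o..o..
.<o.o..
.......
.......
.......
[20] .......
.......
.......
..oo...
.o..o..
..o.o..
.v.....
.......
.......
[21] .......
.......
.......
..oo...
.o..o..
..o.o..
<o.....
.......
.......
[22] .......
.......
.......
..oo...
.o..o..
^.o.o..
oo.....
.......
.......
[23] .......
.......
.......
..oo...
.o..o..
o>o.o..
oo.....
.......
.......
[24] .......
.......
.......
..oo...
.o..o..
ooo.o..
ov.....
.......
.......
[25] .......
.......
.......
..oo...
.o..o..
ooo.o..
o.>....
.......
.......
[26] .......
.......
.......
..oo...
.o..o..
ooo.o..
o.o....
..v....
.......
[27] .......
.......
.......
..oo...
.o..o..
ooo.o..
o.o....
.<o....
.......
[28] .......
.......
.......
..oo...
.o..o..
ooo.o..
o^o....
.oo....
.......
[29] .......
.......
.......
..oo...
.o..o..
ooo.o..
oo>....
.oo....
.......
[30] .......
.......
.......
..oo...
.o..o..
oo^.o..
oo.....
.oo....
.......
[31] .......
.......
.......
..oo...
.o..o..
o<..o..
oo.....
.oo....
.......
[32] .......
.......
.......
..oo...
.o..o..
o...o..
ov.....
.oo....
.......
[33] .......
.......
.......
..oo...
.o..o..
o...o..
o.>....
.oo....
.......
[34] .......
.......
.......
..oo...
.o..o..
o...o..
o.o....
.ov....
.......
[35] .......
.......
.......
..oo...
.o..o..
o...o..
o.o....
.o.>...
.......

east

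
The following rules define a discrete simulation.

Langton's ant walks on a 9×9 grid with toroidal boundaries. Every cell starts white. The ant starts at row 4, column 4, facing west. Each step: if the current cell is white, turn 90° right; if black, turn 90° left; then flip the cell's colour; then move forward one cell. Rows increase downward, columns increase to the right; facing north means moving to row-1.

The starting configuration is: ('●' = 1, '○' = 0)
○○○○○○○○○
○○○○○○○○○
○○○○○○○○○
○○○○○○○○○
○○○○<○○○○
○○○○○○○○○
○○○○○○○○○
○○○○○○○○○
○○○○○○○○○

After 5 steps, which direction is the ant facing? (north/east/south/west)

gen 0: ○○○○○○○○○
○○○○○○○○○
○○○○○○○○○
○○○○○○○○○
○○○○<○○○○
○○○○○○○○○
○○○○○○○○○
○○○○○○○○○
○○○○○○○○○
gen 1: ○○○○○○○○○
○○○○○○○○○
○○○○○○○○○
○○○○^○○○○
○○○○●○○○○
○○○○○○○○○
○○○○○○○○○
○○○○○○○○○
○○○○○○○○○
gen 2: ○○○○○○○○○
○○○○○○○○○
○○○○○○○○○
○○○○●>○○○
○○○○●○○○○
○○○○○○○○○
○○○○○○○○○
○○○○○○○○○
○○○○○○○○○
gen 3: ○○○○○○○○○
○○○○○○○○○
○○○○○○○○○
○○○○●●○○○
○○○○●v○○○
○○○○○○○○○
○○○○○○○○○
○○○○○○○○○
○○○○○○○○○
gen 4: ○○○○○○○○○
○○○○○○○○○
○○○○○○○○○
○○○○●●○○○
○○○○<●○○○
○○○○○○○○○
○○○○○○○○○
○○○○○○○○○
○○○○○○○○○
gen 5: ○○○○○○○○○
○○○○○○○○○
○○○○○○○○○
○○○○●●○○○
○○○○○●○○○
○○○○v○○○○
○○○○○○○○○
○○○○○○○○○
○○○○○○○○○

south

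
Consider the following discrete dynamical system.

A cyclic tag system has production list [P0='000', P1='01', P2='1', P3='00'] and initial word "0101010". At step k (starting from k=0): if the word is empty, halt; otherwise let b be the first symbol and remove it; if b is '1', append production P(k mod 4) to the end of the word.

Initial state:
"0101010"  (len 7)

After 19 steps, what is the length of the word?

0

k=0  "0101010"  (len 7)
k=1  "101010"  (len 6)
k=2  "0101001"  (len 7)
k=3  "101001"  (len 6)
k=4  "0100100"  (len 7)
k=5  "100100"  (len 6)
k=6  "0010001"  (len 7)
k=7  "010001"  (len 6)
k=8  "10001"  (len 5)
k=9  "0001000"  (len 7)
k=10  "001000"  (len 6)
k=11  "01000"  (len 5)
k=12  "1000"  (len 4)
k=13  "000000"  (len 6)
k=14  "00000"  (len 5)
k=15  "0000"  (len 4)
k=16  "000"  (len 3)
k=17  "00"  (len 2)
k=18  "0"  (len 1)
k=19  (halted — word empty)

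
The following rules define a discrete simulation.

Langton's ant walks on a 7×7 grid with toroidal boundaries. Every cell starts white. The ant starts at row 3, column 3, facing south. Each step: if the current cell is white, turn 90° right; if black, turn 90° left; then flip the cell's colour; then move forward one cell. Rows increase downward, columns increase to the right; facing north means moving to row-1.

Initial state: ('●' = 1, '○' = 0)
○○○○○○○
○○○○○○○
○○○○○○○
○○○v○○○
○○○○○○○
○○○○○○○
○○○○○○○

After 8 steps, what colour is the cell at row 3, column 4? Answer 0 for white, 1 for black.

0) ○○○○○○○
○○○○○○○
○○○○○○○
○○○v○○○
○○○○○○○
○○○○○○○
○○○○○○○
1) ○○○○○○○
○○○○○○○
○○○○○○○
○○<●○○○
○○○○○○○
○○○○○○○
○○○○○○○
2) ○○○○○○○
○○○○○○○
○○^○○○○
○○●●○○○
○○○○○○○
○○○○○○○
○○○○○○○
3) ○○○○○○○
○○○○○○○
○○●>○○○
○○●●○○○
○○○○○○○
○○○○○○○
○○○○○○○
4) ○○○○○○○
○○○○○○○
○○●●○○○
○○●v○○○
○○○○○○○
○○○○○○○
○○○○○○○
5) ○○○○○○○
○○○○○○○
○○●●○○○
○○●○>○○
○○○○○○○
○○○○○○○
○○○○○○○
6) ○○○○○○○
○○○○○○○
○○●●○○○
○○●○●○○
○○○○v○○
○○○○○○○
○○○○○○○
7) ○○○○○○○
○○○○○○○
○○●●○○○
○○●○●○○
○○○<●○○
○○○○○○○
○○○○○○○
8) ○○○○○○○
○○○○○○○
○○●●○○○
○○●^●○○
○○○●●○○
○○○○○○○
○○○○○○○

1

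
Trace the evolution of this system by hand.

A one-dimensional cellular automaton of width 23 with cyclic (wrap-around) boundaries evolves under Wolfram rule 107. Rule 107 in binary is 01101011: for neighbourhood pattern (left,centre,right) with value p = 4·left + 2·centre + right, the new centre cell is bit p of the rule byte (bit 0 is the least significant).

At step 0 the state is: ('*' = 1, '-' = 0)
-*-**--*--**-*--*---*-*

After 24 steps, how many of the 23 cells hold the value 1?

k=0  -*-**--*--**-*--*---*-*
k=1  *-***-*--****--*--**-*-
k=2  -**-**--**--*-*--****-*
k=3  ******-***-*-*--**--**-
k=4  *----***-**-*--***-****
k=5  *-****-*****--**-***---
k=6  -**--***---*-*****-*-**
k=7  ***-**-*-**-**---**-***
k=8  --*****-******-******--
k=9  ***---***----***----*-*
k=10  --*-***-*-****-*-***-**
k=11  -*-**-**-**--**-**-****
k=12  *-*********-********--*
k=13  ***-------***------*-**
k=14  --*-*******-*-*****-**-
k=15  **-**-----**-**---****-
k=16  *****-*********-***--**
k=17  ----***-------***-*-**-
k=18  *****-*-*******-**-***-
k=19  *---**-**-----******-**
k=20  *-*******-*****----***-
k=21  -**-----***---*-****-**
k=22  ***-*****-*-**-**--****
k=23  --***---**-******-**---
k=24  ***-*-******----****-**

16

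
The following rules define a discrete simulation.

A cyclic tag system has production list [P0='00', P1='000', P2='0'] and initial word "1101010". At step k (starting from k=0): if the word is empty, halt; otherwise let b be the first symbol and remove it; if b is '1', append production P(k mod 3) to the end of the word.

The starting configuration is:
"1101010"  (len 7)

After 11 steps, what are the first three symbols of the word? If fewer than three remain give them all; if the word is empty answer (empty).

gen 0: "1101010"  (len 7)
gen 1: "10101000"  (len 8)
gen 2: "0101000000"  (len 10)
gen 3: "101000000"  (len 9)
gen 4: "0100000000"  (len 10)
gen 5: "100000000"  (len 9)
gen 6: "000000000"  (len 9)
gen 7: "00000000"  (len 8)
gen 8: "0000000"  (len 7)
gen 9: "000000"  (len 6)
gen 10: "00000"  (len 5)
gen 11: "0000"  (len 4)

000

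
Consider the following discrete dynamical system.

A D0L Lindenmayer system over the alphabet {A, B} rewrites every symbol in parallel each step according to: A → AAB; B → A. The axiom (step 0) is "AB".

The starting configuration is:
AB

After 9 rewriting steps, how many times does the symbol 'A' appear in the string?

3363

[0] AB
[1] AABA
[2] AABAABAAAB
[3] AABAABAAABAABAAABAABAABA
[4] AABAABAAABAABAAABAABAABAAABAABAAABAABAABAAABAABAAABAABAAAB
[5] AABAABAAABAABAAABAABAABAAABAABAAABAABAABAAABAABAAABAABAAAB…AABAABAAABAABAAABAABAABAAABAABAAABAABAABAAABAABAAABAABAABA  (len 140)
[6] AABAABAAABAABAAABAABAABAAABAABAAABAABAABAAABAABAAABAABAAAB…AABAABAAABAABAAABAABAABAAABAABAAABAABAABAAABAABAAABAABAAAB  (len 338)
[7] AABAABAAABAABAAABAABAABAAABAABAAABAABAABAAABAABAAABAABAAAB…AABAABAAABAABAAABAABAABAAABAABAAABAABAABAAABAABAAABAABAABA  (len 816)
[8] AABAABAAABAABAAABAABAABAAABAABAAABAABAABAAABAABAAABAABAAAB…AABAABAAABAABAAABAABAABAAABAABAAABAABAABAAABAABAAABAABAAAB  (len 1970)
[9] AABAABAAABAABAAABAABAABAAABAABAAABAABAABAAABAABAAABAABAAAB…AABAABAAABAABAAABAABAABAAABAABAAABAABAABAAABAABAAABAABAABA  (len 4756)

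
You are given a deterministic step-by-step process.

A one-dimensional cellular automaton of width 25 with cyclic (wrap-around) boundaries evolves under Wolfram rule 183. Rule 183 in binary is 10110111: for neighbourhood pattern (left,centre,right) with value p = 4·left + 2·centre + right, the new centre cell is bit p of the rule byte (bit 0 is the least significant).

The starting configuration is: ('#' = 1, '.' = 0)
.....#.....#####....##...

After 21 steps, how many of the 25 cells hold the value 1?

0) .....#.....#####....##...
1) ###########.###.####..###
2) ##########.#.#.#.##.##.##
3) #########.#######..#..#.#
4) ########.#.#####.#######.
5) .######.###.###.#.#####.#
6) #.####.#.#.#.#.###.###.##
7) .#.##.#########.#.#.#.#.#
8) ###..#.#######.##########
9) ##.####.#####.#.#########
10) #.#.##.#.###.###.########
11) .###..###.#.#.#.#.#######
12) #.#.##.#.#########.#####.
13) ####..###.#######.#.###.#
14) ###.##.#.#.#####.###.#.#.
15) .#.#..#####.###.#.#.#####
16) ######.###.#.#.#####.###.
17) .####.#.#.#####.###.#.#.#
18) #.##.#####.###.#.#.######
19) .#..#.###.#.#.#####.#####
20) ######.#.#####.###.#.###.
21) .####.###.###.#.#.###.#.#

17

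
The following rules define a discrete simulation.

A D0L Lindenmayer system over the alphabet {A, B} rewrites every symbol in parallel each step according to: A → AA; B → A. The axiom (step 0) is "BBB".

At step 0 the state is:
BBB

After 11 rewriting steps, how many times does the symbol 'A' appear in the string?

gen 0: BBB
gen 1: AAA
gen 2: AAAAAA
gen 3: AAAAAAAAAAAA
gen 4: AAAAAAAAAAAAAAAAAAAAAAAA
gen 5: AAAAAAAAAAAAAAAAAAAAAAAAAAAAAAAAAAAAAAAAAAAAAAAA
gen 6: AAAAAAAAAAAAAAAAAAAAAAAAAAAAAAAAAAAAAAAAAAAAAAAAAAAAAAAAAAAAAAAAAAAAAAAAAAAAAAAAAAAAAAAAAAAAAAAA
gen 7: AAAAAAAAAAAAAAAAAAAAAAAAAAAAAAAAAAAAAAAAAAAAAAAAAAAAAAAAAA…AAAAAAAAAAAAAAAAAAAAAAAAAAAAAAAAAAAAAAAAAAAAAAAAAAAAAAAAAA  (len 192)
gen 8: AAAAAAAAAAAAAAAAAAAAAAAAAAAAAAAAAAAAAAAAAAAAAAAAAAAAAAAAAA…AAAAAAAAAAAAAAAAAAAAAAAAAAAAAAAAAAAAAAAAAAAAAAAAAAAAAAAAAA  (len 384)
gen 9: AAAAAAAAAAAAAAAAAAAAAAAAAAAAAAAAAAAAAAAAAAAAAAAAAAAAAAAAAA…AAAAAAAAAAAAAAAAAAAAAAAAAAAAAAAAAAAAAAAAAAAAAAAAAAAAAAAAAA  (len 768)
gen 10: AAAAAAAAAAAAAAAAAAAAAAAAAAAAAAAAAAAAAAAAAAAAAAAAAAAAAAAAAA…AAAAAAAAAAAAAAAAAAAAAAAAAAAAAAAAAAAAAAAAAAAAAAAAAAAAAAAAAA  (len 1536)
gen 11: AAAAAAAAAAAAAAAAAAAAAAAAAAAAAAAAAAAAAAAAAAAAAAAAAAAAAAAAAA…AAAAAAAAAAAAAAAAAAAAAAAAAAAAAAAAAAAAAAAAAAAAAAAAAAAAAAAAAA  (len 3072)

3072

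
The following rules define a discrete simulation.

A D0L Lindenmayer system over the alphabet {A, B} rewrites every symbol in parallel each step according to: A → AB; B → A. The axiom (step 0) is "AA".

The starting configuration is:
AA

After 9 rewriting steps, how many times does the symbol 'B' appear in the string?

0) AA
1) ABAB
2) ABAABA
3) ABAABABAAB
4) ABAABABAABAABABA
5) ABAABABAABAABABAABABAABAAB
6) ABAABABAABAABABAABABAABAABABAABAABABAABABA
7) ABAABABAABAABABAABABAABAABABAABAABABAABABAABAABABAABABAABAABABAABAAB
8) ABAABABAABAABABAABABAABAABABAABAABABAABABAABAABABAABABAABAABABAABAABABAABABAABAABABAABAABABAABABAABAABABAABABA
9) ABAABABAABAABABAABABAABAABABAABAABABAABABAABAABABAABABAABA…AABABAABABAABAABABAABABAABAABABAABAABABAABABAABAABABAABAAB  (len 178)

68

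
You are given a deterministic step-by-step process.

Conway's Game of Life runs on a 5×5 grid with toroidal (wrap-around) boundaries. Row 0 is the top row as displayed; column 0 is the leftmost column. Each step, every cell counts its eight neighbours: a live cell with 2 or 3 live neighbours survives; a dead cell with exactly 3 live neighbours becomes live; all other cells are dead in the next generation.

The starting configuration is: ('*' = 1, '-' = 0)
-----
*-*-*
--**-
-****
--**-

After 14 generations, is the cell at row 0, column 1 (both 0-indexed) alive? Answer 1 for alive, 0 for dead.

0

step 0: -----
*-*-*
--**-
-****
--**-
step 1: -**-*
-**-*
-----
-*--*
-*--*
step 2: ----*
-**--
-***-
-----
-*--*
step 3: -***-
**---
-*-*-
**-*-
*----
step 4: --*-*
*--**
-----
**---
*--*-
step 5: -**--
*--**
-*---
**--*
*-**-
step 6: -----
*--**
-***-
---**
---*-
step 7: ---*-
**-**
-*---
----*
---**
step 8: -----
**-**
-***-
*--**
---**
step 9: --*--
**-**
-----
**---
*--*-
step 10: --*--
*****
--*--
**--*
*-*-*
step 11: -----
*---*
-----
--*-*
--*-*
step 12: *--**
-----
*--**
-----
-----
step 13: ----*
-----
----*
----*
----*
step 14: -----
-----
-----
*--**
*--**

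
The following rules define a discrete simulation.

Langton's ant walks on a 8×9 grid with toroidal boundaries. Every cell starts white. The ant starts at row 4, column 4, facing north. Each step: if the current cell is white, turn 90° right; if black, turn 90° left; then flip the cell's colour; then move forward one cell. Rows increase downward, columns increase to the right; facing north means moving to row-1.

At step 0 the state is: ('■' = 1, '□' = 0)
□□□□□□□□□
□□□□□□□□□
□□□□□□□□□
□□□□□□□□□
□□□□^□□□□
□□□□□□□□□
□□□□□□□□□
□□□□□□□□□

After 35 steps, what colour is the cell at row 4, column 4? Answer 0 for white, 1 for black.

[0] □□□□□□□□□
□□□□□□□□□
□□□□□□□□□
□□□□□□□□□
□□□□^□□□□
□□□□□□□□□
□□□□□□□□□
□□□□□□□□□
[1] □□□□□□□□□
□□□□□□□□□
□□□□□□□□□
□□□□□□□□□
□□□□■>□□□
□□□□□□□□□
□□□□□□□□□
□□□□□□□□□
[2] □□□□□□□□□
□□□□□□□□□
□□□□□□□□□
□□□□□□□□□
□□□□■■□□□
□□□□□v□□□
□□□□□□□□□
□□□□□□□□□
[3] □□□□□□□□□
□□□□□□□□□
□□□□□□□□□
□□□□□□□□□
□□□□■■□□□
□□□□<■□□□
□□□□□□□□□
□□□□□□□□□
[4] □□□□□□□□□
□□□□□□□□□
□□□□□□□□□
□□□□□□□□□
□□□□^■□□□
□□□□■■□□□
□□□□□□□□□
□□□□□□□□□
[5] □□□□□□□□□
□□□□□□□□□
□□□□□□□□□
□□□□□□□□□
□□□<□■□□□
□□□□■■□□□
□□□□□□□□□
□□□□□□□□□
[6] □□□□□□□□□
□□□□□□□□□
□□□□□□□□□
□□□^□□□□□
□□□■□■□□□
□□□□■■□□□
□□□□□□□□□
□□□□□□□□□
[7] □□□□□□□□□
□□□□□□□□□
□□□□□□□□□
□□□■>□□□□
□□□■□■□□□
□□□□■■□□□
□□□□□□□□□
□□□□□□□□□
[8] □□□□□□□□□
□□□□□□□□□
□□□□□□□□□
□□□■■□□□□
□□□■v■□□□
□□□□■■□□□
□□□□□□□□□
□□□□□□□□□
[9] □□□□□□□□□
□□□□□□□□□
□□□□□□□□□
□□□■■□□□□
□□□<■■□□□
□□□□■■□□□
□□□□□□□□□
□□□□□□□□□
[10] □□□□□□□□□
□□□□□□□□□
□□□□□□□□□
□□□■■□□□□
□□□□■■□□□
□□□v■■□□□
□□□□□□□□□
□□□□□□□□□
[11] □□□□□□□□□
□□□□□□□□□
□□□□□□□□□
□□□■■□□□□
□□□□■■□□□
□□<■■■□□□
□□□□□□□□□
□□□□□□□□□
[12] □□□□□□□□□
□□□□□□□□□
□□□□□□□□□
□□□■■□□□□
□□^□■■□□□
□□■■■■□□□
□□□□□□□□□
□□□□□□□□□
[13] □□□□□□□□□
□□□□□□□□□
□□□□□□□□□
□□□■■□□□□
□□■>■■□□□
□□■■■■□□□
□□□□□□□□□
□□□□□□□□□
[14] □□□□□□□□□
□□□□□□□□□
□□□□□□□□□
□□□■■□□□□
□□■■■■□□□
□□■v■■□□□
□□□□□□□□□
□□□□□□□□□
[15] □□□□□□□□□
□□□□□□□□□
□□□□□□□□□
□□□■■□□□□
□□■■■■□□□
□□■□>■□□□
□□□□□□□□□
□□□□□□□□□
[16] □□□□□□□□□
□□□□□□□□□
□□□□□□□□□
□□□■■□□□□
□□■■^■□□□
□□■□□■□□□
□□□□□□□□□
□□□□□□□□□
[17] □□□□□□□□□
□□□□□□□□□
□□□□□□□□□
□□□■■□□□□
□□■<□■□□□
□□■□□■□□□
□□□□□□□□□
□□□□□□□□□
[18] □□□□□□□□□
□□□□□□□□□
□□□□□□□□□
□□□■■□□□□
□□■□□■□□□
□□■v□■□□□
□□□□□□□□□
□□□□□□□□□
[19] □□□□□□□□□
□□□□□□□□□
□□□□□□□□□
□□□■■□□□□
□□■□□■□□□
□□<■□■□□□
□□□□□□□□□
□□□□□□□□□
[20] □□□□□□□□□
□□□□□□□□□
□□□□□□□□□
□□□■■□□□□
□□■□□■□□□
□□□■□■□□□
□□v□□□□□□
□□□□□□□□□
[21] □□□□□□□□□
□□□□□□□□□
□□□□□□□□□
□□□■■□□□□
□□■□□■□□□
□□□■□■□□□
□<■□□□□□□
□□□□□□□□□
[22] □□□□□□□□□
□□□□□□□□□
□□□□□□□□□
□□□■■□□□□
□□■□□■□□□
□^□■□■□□□
□■■□□□□□□
□□□□□□□□□
[23] □□□□□□□□□
□□□□□□□□□
□□□□□□□□□
□□□■■□□□□
□□■□□■□□□
□■>■□■□□□
□■■□□□□□□
□□□□□□□□□
[24] □□□□□□□□□
□□□□□□□□□
□□□□□□□□□
□□□■■□□□□
□□■□□■□□□
□■■■□■□□□
□■v□□□□□□
□□□□□□□□□
[25] □□□□□□□□□
□□□□□□□□□
□□□□□□□□□
□□□■■□□□□
□□■□□■□□□
□■■■□■□□□
□■□>□□□□□
□□□□□□□□□
[26] □□□□□□□□□
□□□□□□□□□
□□□□□□□□□
□□□■■□□□□
□□■□□■□□□
□■■■□■□□□
□■□■□□□□□
□□□v□□□□□
[27] □□□□□□□□□
□□□□□□□□□
□□□□□□□□□
□□□■■□□□□
□□■□□■□□□
□■■■□■□□□
□■□■□□□□□
□□<■□□□□□
[28] □□□□□□□□□
□□□□□□□□□
□□□□□□□□□
□□□■■□□□□
□□■□□■□□□
□■■■□■□□□
□■^■□□□□□
□□■■□□□□□
[29] □□□□□□□□□
□□□□□□□□□
□□□□□□□□□
□□□■■□□□□
□□■□□■□□□
□■■■□■□□□
□■■>□□□□□
□□■■□□□□□
[30] □□□□□□□□□
□□□□□□□□□
□□□□□□□□□
□□□■■□□□□
□□■□□■□□□
□■■^□■□□□
□■■□□□□□□
□□■■□□□□□
[31] □□□□□□□□□
□□□□□□□□□
□□□□□□□□□
□□□■■□□□□
□□■□□■□□□
□■<□□■□□□
□■■□□□□□□
□□■■□□□□□
[32] □□□□□□□□□
□□□□□□□□□
□□□□□□□□□
□□□■■□□□□
□□■□□■□□□
□■□□□■□□□
□■v□□□□□□
□□■■□□□□□
[33] □□□□□□□□□
□□□□□□□□□
□□□□□□□□□
□□□■■□□□□
□□■□□■□□□
□■□□□■□□□
□■□>□□□□□
□□■■□□□□□
[34] □□□□□□□□□
□□□□□□□□□
□□□□□□□□□
□□□■■□□□□
□□■□□■□□□
□■□□□■□□□
□■□■□□□□□
□□■v□□□□□
[35] □□□□□□□□□
□□□□□□□□□
□□□□□□□□□
□□□■■□□□□
□□■□□■□□□
□■□□□■□□□
□■□■□□□□□
□□■□>□□□□

0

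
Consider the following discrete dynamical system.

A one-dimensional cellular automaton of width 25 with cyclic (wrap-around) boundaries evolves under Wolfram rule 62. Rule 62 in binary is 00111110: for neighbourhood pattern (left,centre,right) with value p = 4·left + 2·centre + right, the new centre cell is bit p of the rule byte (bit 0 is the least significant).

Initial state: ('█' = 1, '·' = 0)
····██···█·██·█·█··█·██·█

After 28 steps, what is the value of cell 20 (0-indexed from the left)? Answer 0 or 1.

1

0) ····██···█·██·█·█··█·██·█
1) █··██·█·████·█████████·██
2) ·███·████···██········██·
3) ██··██···█·██·█······██·█
4) ··███·█·████·███····██·██
5) ███··████···██··█··██·██·
6) █··███···█·██·██████·██·█
7) ·███··█·████·██·····██·██
8) ██··█████···██·█···██·██·
9) █·███····█·██·███·██·██·█
10) ·██··█··████·██··██·██·██
11) ██·██████···██·███·██·██·
12) █·██·····█·██·██··██·██·█
13) ·██·█···████·██·███·██·██
14) ██·███·██···██·██··██·██·
15) █·██··██·█·██·██·███·██·█
16) ·██·███·████·██·██··██·██
17) ██·██··██···██·██·███·██·
18) █·██·███·█·██·██·██··██·█
19) ·██·██··████·██·██·███·██
20) ██·██·███···██·██·██··██·
21) █·██·██··█·██·██·██·███·█
22) ·██·██·█████·██·██·██··██
23) ██·██·██····██·██·██·███·
24) █·██·██·█··██·██·██·██··█
25) ·██·██·█████·██·██·██·███
26) ██·██·██····██·██·██·██··
27) █·██·██·█··██·██·██·██·██
28) ·██·██·█████·██·██·██·██·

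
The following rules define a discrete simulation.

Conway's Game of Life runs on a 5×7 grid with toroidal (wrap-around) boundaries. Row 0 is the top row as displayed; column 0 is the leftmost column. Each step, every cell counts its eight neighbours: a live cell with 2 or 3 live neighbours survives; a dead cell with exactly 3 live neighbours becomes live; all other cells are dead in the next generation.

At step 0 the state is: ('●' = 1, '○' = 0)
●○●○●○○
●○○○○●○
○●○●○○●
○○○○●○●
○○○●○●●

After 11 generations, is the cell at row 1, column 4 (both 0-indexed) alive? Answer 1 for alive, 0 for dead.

k=0  ●○●○●○○
●○○○○●○
○●○●○○●
○○○○●○●
○○○●○●●
k=1  ●●○●●○○
●○●●●●○
○○○○●○●
○○●●●○●
●○○●○○●
k=2  ○○○○○○○
●○●○○○○
●●○○○○●
○○●○●○●
○○○○○○●
k=3  ○○○○○○○
●○○○○○●
○○●●○●●
○●○○○○●
○○○○○●○
k=4  ○○○○○○●
●○○○○●●
○●●○○●○
●○●○●○●
○○○○○○○
k=5  ●○○○○●●
●●○○○●○
○○●●●○○
●○●●○●●
●○○○○●●
k=6  ○○○○●○○
●●●●○●○
○○○○○○○
●○●○○○○
○○○○○○○
k=7  ○●●●●○○
○●●●●○○
●○○●○○●
○○○○○○○
○○○○○○○
k=8  ○●○○●○○
○○○○○●○
●●○●●○○
○○○○○○○
○○●●○○○
k=9  ○○●●●○○
●●●●○●○
○○○○●○○
○●○○●○○
○○●●○○○
k=10  ○○○○○○○
○●○○○●○
●○○○●●○
○○●○●○○
○●○○○○○
k=11  ○○○○○○○
○○○○●●●
○●○●●●●
○●○●●●○
○○○○○○○

1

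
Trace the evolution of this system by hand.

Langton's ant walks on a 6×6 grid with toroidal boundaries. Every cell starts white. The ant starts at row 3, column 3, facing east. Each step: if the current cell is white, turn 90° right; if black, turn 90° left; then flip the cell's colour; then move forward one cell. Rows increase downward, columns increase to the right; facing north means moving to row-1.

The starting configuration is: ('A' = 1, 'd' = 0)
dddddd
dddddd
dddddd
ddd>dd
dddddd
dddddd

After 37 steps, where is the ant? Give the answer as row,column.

2,5

step 0: dddddd
dddddd
dddddd
ddd>dd
dddddd
dddddd
step 1: dddddd
dddddd
dddddd
dddAdd
dddvdd
dddddd
step 2: dddddd
dddddd
dddddd
dddAdd
dd<Add
dddddd
step 3: dddddd
dddddd
dddddd
dd^Add
ddAAdd
dddddd
step 4: dddddd
dddddd
dddddd
ddA>dd
ddAAdd
dddddd
step 5: dddddd
dddddd
ddd^dd
ddAddd
ddAAdd
dddddd
step 6: dddddd
dddddd
dddA>d
ddAddd
ddAAdd
dddddd
step 7: dddddd
dddddd
dddAAd
ddAdvd
ddAAdd
dddddd
step 8: dddddd
dddddd
dddAAd
ddA<Ad
ddAAdd
dddddd
step 9: dddddd
dddddd
ddd^Ad
ddAAAd
ddAAdd
dddddd
step 10: dddddd
dddddd
dd<dAd
ddAAAd
ddAAdd
dddddd
step 11: dddddd
dd^ddd
ddAdAd
ddAAAd
ddAAdd
dddddd
step 12: dddddd
ddA>dd
ddAdAd
ddAAAd
ddAAdd
dddddd
step 13: dddddd
ddAAdd
ddAvAd
ddAAAd
ddAAdd
dddddd
step 14: dddddd
ddAAdd
dd<AAd
ddAAAd
ddAAdd
dddddd
step 15: dddddd
ddAAdd
dddAAd
ddvAAd
ddAAdd
dddddd
step 16: dddddd
ddAAdd
dddAAd
ddd>Ad
ddAAdd
dddddd
step 17: dddddd
ddAAdd
ddd^Ad
ddddAd
ddAAdd
dddddd
step 18: dddddd
ddAAdd
dd<dAd
ddddAd
ddAAdd
dddddd
step 19: dddddd
dd^Add
ddAdAd
ddddAd
ddAAdd
dddddd
step 20: dddddd
d<dAdd
ddAdAd
ddddAd
ddAAdd
dddddd
step 21: d^dddd
dAdAdd
ddAdAd
ddddAd
ddAAdd
dddddd
step 22: dA>ddd
dAdAdd
ddAdAd
ddddAd
ddAAdd
dddddd
step 23: dAAddd
dAvAdd
ddAdAd
ddddAd
ddAAdd
dddddd
step 24: dAAddd
d<AAdd
ddAdAd
ddddAd
ddAAdd
dddddd
step 25: dAAddd
ddAAdd
dvAdAd
ddddAd
ddAAdd
dddddd
step 26: dAAddd
ddAAdd
<AAdAd
ddddAd
ddAAdd
dddddd
step 27: dAAddd
^dAAdd
AAAdAd
ddddAd
ddAAdd
dddddd
step 28: dAAddd
A>AAdd
AAAdAd
ddddAd
ddAAdd
dddddd
step 29: dAAddd
AAAAdd
AvAdAd
ddddAd
ddAAdd
dddddd
step 30: dAAddd
AAAAdd
Ad>dAd
ddddAd
ddAAdd
dddddd
step 31: dAAddd
AA^Add
AdddAd
ddddAd
ddAAdd
dddddd
step 32: dAAddd
A<dAdd
AdddAd
ddddAd
ddAAdd
dddddd
step 33: dAAddd
AddAdd
AvddAd
ddddAd
ddAAdd
dddddd
step 34: dAAddd
AddAdd
<AddAd
ddddAd
ddAAdd
dddddd
step 35: dAAddd
AddAdd
dAddAd
vdddAd
ddAAdd
dddddd
step 36: dAAddd
AddAdd
dAddAd
AdddA<
ddAAdd
dddddd
step 37: dAAddd
AddAdd
dAddA^
AdddAA
ddAAdd
dddddd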